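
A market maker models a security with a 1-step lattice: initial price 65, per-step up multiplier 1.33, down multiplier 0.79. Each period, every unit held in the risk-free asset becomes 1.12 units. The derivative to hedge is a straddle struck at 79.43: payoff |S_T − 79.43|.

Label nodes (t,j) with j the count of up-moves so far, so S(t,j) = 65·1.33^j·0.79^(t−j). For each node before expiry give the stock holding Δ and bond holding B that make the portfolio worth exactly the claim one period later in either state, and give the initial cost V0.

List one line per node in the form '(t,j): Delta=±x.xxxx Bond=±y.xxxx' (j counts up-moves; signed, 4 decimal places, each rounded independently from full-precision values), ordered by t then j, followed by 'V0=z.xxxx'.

(0,0): Delta=-0.6000 Bond=52.5804
V0=13.5804

Under the risk-neutral measure, an up-move has probability p* = (R−d)/(u−d) = 0.6111 and values discount at R = 1.12.
Payoff layer (t=1): V(1,0)=28.0800, V(1,1)=7.0200
(0,0): S=65.0000. Δ = (V_up−V_dn)/(S_up−S_dn) = (7.0200−28.0800)/(86.4500−51.3500) = -0.6000. V = [p*·7.0200 + (1−p*)·28.0800]/1.12 = 13.5804. B = V − Δ·S = 52.5804.
Root portfolio cost Δ·65+B reproduces V0=13.5804.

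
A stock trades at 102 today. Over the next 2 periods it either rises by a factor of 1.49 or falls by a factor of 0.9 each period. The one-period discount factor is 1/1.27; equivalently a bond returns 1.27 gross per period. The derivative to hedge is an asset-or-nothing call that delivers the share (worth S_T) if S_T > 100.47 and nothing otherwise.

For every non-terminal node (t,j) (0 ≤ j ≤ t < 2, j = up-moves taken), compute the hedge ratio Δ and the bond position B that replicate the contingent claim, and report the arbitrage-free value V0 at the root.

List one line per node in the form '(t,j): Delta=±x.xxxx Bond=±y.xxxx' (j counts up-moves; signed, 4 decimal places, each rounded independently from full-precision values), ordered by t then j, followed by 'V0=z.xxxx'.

(0,0): Delta=1.4031 Bond=-48.2373
(1,0): Delta=2.5254 Bond=-164.2917
(1,1): Delta=1.0000 Bond=0.0000
V0=94.8777

Since d<R<u, set p* = (R−d)/(u−d) = 0.6271; price each node as the discounted p*-expectation of its children.
Terminal values V(2,·): V(2,0)=0.0000, V(2,1)=136.7820, V(2,2)=226.4502
  t=1,j=0: stock 91.8000 → up 136.7820 (V=136.7820), down 82.6200 (V=0.0000). Price 67.5422; hedge Δ=2.5254, bond B=-164.2917.
  t=1,j=1: stock 151.9800 → up 226.4502 (V=226.4502), down 136.7820 (V=136.7820). Price 151.9800; hedge Δ=1.0000, bond B=0.0000.
  t=0,j=0: stock 102.0000 → up 151.9800 (V=151.9800), down 91.8000 (V=67.5422). Price 94.8777; hedge Δ=1.4031, bond B=-48.2373.
Self-financing check: at every node Δ·S+B equals the discounted successor values.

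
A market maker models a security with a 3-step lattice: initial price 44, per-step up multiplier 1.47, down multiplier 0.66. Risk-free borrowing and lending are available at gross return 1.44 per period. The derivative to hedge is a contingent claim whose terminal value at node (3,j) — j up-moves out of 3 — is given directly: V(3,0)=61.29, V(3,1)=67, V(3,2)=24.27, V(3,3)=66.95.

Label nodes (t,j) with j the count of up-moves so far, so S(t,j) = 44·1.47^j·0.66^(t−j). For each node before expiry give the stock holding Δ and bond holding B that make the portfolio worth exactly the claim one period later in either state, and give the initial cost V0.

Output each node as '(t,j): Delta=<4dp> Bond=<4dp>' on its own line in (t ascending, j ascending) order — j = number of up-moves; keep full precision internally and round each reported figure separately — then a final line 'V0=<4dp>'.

(0,0): Delta=0.4944 Bond=-0.8045
(1,0): Delta=-1.2085 Bond=48.2946
(1,1): Delta=0.5238 Bond=-3.0605
(2,0): Delta=0.3678 Bond=39.3315
(2,1): Delta=-1.2358 Bond=70.7063
(2,2): Delta=0.5542 Bond=-7.2960
V0=20.9487

Since d<R<u, set p* = (R−d)/(u−d) = 0.9630; price each node as the discounted p*-expectation of its children.
Payoff layer (t=3): V(3,0)=61.2900, V(3,1)=67.0000, V(3,2)=24.2700, V(3,3)=66.9500
(2,0): S=19.1664. Δ = (V_up−V_dn)/(S_up−S_dn) = (67.0000−61.2900)/(28.1746−12.6498) = 0.3678. V = [p*·67.0000 + (1−p*)·61.2900]/1.44 = 46.3809. B = V − Δ·S = 39.3315.
(2,1): S=42.6888. Δ = (V_up−V_dn)/(S_up−S_dn) = (24.2700−67.0000)/(62.7525−28.1746) = -1.2358. V = [p*·24.2700 + (1−p*)·67.0000]/1.44 = 17.9532. B = V − Δ·S = 70.7063.
(2,2): S=95.0796. Δ = (V_up−V_dn)/(S_up−S_dn) = (66.9500−24.2700)/(139.7670−62.7525) = 0.5542. V = [p*·66.9500 + (1−p*)·24.2700]/1.44 = 45.3953. B = V − Δ·S = -7.2960.
(1,0): S=29.0400. Δ = (V_up−V_dn)/(S_up−S_dn) = (17.9532−46.3809)/(42.6888−19.1664) = -1.2085. V = [p*·17.9532 + (1−p*)·46.3809]/1.44 = 13.1987. B = V − Δ·S = 48.2946.
(1,1): S=64.6800. Δ = (V_up−V_dn)/(S_up−S_dn) = (45.3953−17.9532)/(95.0796−42.6888) = 0.5238. V = [p*·45.3953 + (1−p*)·17.9532]/1.44 = 30.8187. B = V − Δ·S = -3.0605.
(0,0): S=44.0000. Δ = (V_up−V_dn)/(S_up−S_dn) = (30.8187−13.1987)/(64.6800−29.0400) = 0.4944. V = [p*·30.8187 + (1−p*)·13.1987]/1.44 = 20.9487. B = V − Δ·S = -0.8045.
The time-0 hedge costs 20.9487, which is the no-arbitrage price.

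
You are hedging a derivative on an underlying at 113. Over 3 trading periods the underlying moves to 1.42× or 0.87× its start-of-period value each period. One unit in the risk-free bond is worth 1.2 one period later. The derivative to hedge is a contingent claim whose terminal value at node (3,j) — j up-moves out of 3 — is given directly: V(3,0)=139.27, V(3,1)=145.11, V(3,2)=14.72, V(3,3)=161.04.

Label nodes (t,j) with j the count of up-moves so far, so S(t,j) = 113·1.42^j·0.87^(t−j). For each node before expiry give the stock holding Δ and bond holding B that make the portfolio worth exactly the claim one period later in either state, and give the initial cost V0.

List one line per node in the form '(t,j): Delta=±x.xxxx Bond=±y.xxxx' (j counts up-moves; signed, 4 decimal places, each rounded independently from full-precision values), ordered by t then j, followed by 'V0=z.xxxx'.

(0,0): Delta=-0.1003 Bond=64.4885
(1,0): Delta=-1.1697 Bond=182.5214
(1,1): Delta=0.3365 Bond=7.2961
(2,0): Delta=0.1241 Bond=108.3602
(2,1): Delta=-1.6982 Bond=292.8027
(2,2): Delta=1.1676 Bond=-180.6097
V0=53.1531

No-arbitrage ⇒ martingale measure with p* = (R−d)/(u−d) = 0.6000.
Terminal payoffs: V(3,0)=139.2700, V(3,1)=145.1100, V(3,2)=14.7200, V(3,3)=161.0400
  t=2,j=0: stock 85.5297 → up 121.4522 (V=145.1100), down 74.4108 (V=139.2700). Price 118.9783; hedge Δ=0.1241, bond B=108.3602.
  t=2,j=1: stock 139.6002 → up 198.2323 (V=14.7200), down 121.4522 (V=145.1100). Price 55.7300; hedge Δ=-1.6982, bond B=292.8027.
  t=2,j=2: stock 227.8532 → up 323.5515 (V=161.0400), down 198.2323 (V=14.7200). Price 85.4267; hedge Δ=1.1676, bond B=-180.6097.
  t=1,j=0: stock 98.3100 → up 139.6002 (V=55.7300), down 85.5297 (V=118.9783). Price 67.5244; hedge Δ=-1.1697, bond B=182.5214.
  t=1,j=1: stock 160.4600 → up 227.8532 (V=85.4267), down 139.6002 (V=55.7300). Price 61.2900; hedge Δ=0.3365, bond B=7.2961.
  t=0,j=0: stock 113.0000 → up 160.4600 (V=61.2900), down 98.3100 (V=67.5244). Price 53.1531; hedge Δ=-0.1003, bond B=64.4885.
Self-financing check: at every node Δ·S+B equals the discounted successor values.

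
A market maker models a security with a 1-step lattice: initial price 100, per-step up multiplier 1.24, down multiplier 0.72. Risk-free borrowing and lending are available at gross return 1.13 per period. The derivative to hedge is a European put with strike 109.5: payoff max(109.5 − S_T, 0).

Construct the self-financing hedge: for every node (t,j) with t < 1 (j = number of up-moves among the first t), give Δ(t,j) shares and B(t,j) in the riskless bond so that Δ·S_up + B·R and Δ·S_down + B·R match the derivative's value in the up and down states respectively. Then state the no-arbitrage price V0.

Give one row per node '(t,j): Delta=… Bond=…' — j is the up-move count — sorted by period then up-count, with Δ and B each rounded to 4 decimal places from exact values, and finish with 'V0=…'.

The replicating-portfolio and risk-neutral prices coincide; use p* = (1.13−0.72)/(1.24−0.72) = 0.7885 for the latter.
Payoff layer (t=1): V(1,0)=37.5000, V(1,1)=0.0000
(0,0): S=100.0000. Δ = (V_up−V_dn)/(S_up−S_dn) = (0.0000−37.5000)/(124.0000−72.0000) = -0.7212. V = [p*·0.0000 + (1−p*)·37.5000]/1.13 = 7.0201. B = V − Δ·S = 79.1355.
The time-0 hedge costs 7.0201, which is the no-arbitrage price.

(0,0): Delta=-0.7212 Bond=79.1355
V0=7.0201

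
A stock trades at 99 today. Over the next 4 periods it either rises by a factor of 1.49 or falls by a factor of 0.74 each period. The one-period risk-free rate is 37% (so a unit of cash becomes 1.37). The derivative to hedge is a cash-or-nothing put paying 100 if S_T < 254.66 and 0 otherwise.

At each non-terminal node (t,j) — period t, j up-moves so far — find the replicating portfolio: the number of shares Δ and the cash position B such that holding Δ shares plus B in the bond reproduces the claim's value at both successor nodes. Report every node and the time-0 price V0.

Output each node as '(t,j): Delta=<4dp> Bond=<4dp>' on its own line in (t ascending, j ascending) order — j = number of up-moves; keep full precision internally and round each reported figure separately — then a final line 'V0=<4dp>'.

Under the risk-neutral measure, an up-move has probability p* = (R−d)/(u−d) = 0.8400 and values discount at R = 1.37.
At expiry t=4: V(4,0)=100.0000, V(4,1)=100.0000, V(4,2)=100.0000, V(4,3)=100.0000, V(4,4)=0.0000
(3,0): S=40.1172. Δ = (V_up−V_dn)/(S_up−S_dn) = (100.0000−100.0000)/(59.7746−29.6867) = 0.0000. V = [p*·100.0000 + (1−p*)·100.0000]/1.37 = 72.9927. B = V − Δ·S = 72.9927.
(3,1): S=80.7765. Δ = (V_up−V_dn)/(S_up−S_dn) = (100.0000−100.0000)/(120.3569−59.7746) = 0.0000. V = [p*·100.0000 + (1−p*)·100.0000]/1.37 = 72.9927. B = V − Δ·S = 72.9927.
(3,2): S=162.6445. Δ = (V_up−V_dn)/(S_up−S_dn) = (100.0000−100.0000)/(242.3403−120.3569) = 0.0000. V = [p*·100.0000 + (1−p*)·100.0000]/1.37 = 72.9927. B = V − Δ·S = 72.9927.
(3,3): S=327.4870. Δ = (V_up−V_dn)/(S_up−S_dn) = (0.0000−100.0000)/(487.9556−242.3403) = -0.4071. V = [p*·0.0000 + (1−p*)·100.0000]/1.37 = 11.6788. B = V − Δ·S = 145.0122.
(2,0): S=54.2124. Δ = (V_up−V_dn)/(S_up−S_dn) = (72.9927−72.9927)/(80.7765−40.1172) = 0.0000. V = [p*·72.9927 + (1−p*)·72.9927]/1.37 = 53.2793. B = V − Δ·S = 53.2793.
(2,1): S=109.1574. Δ = (V_up−V_dn)/(S_up−S_dn) = (72.9927−72.9927)/(162.6445−80.7765) = 0.0000. V = [p*·72.9927 + (1−p*)·72.9927]/1.37 = 53.2793. B = V − Δ·S = 53.2793.
(2,2): S=219.7899. Δ = (V_up−V_dn)/(S_up−S_dn) = (11.6788−72.9927)/(327.4870−162.6445) = -0.3720. V = [p*·11.6788 + (1−p*)·72.9927]/1.37 = 15.6854. B = V − Δ·S = 97.4373.
(1,0): S=73.2600. Δ = (V_up−V_dn)/(S_up−S_dn) = (53.2793−53.2793)/(109.1574−54.2124) = 0.0000. V = [p*·53.2793 + (1−p*)·53.2793]/1.37 = 38.8900. B = V − Δ·S = 38.8900.
(1,1): S=147.5100. Δ = (V_up−V_dn)/(S_up−S_dn) = (15.6854−53.2793)/(219.7899−109.1574) = -0.3398. V = [p*·15.6854 + (1−p*)·53.2793]/1.37 = 15.8398. B = V − Δ·S = 65.9650.
(0,0): S=99.0000. Δ = (V_up−V_dn)/(S_up−S_dn) = (15.8398−38.8900)/(147.5100−73.2600) = -0.3104. V = [p*·15.8398 + (1−p*)·38.8900]/1.37 = 14.2539. B = V − Δ·S = 44.9876.
Each (Δ,B) replicates both successor values, so the strategy is self-financing and V0 is arbitrage-free.

(0,0): Delta=-0.3104 Bond=44.9876
(1,0): Delta=0.0000 Bond=38.8900
(1,1): Delta=-0.3398 Bond=65.9650
(2,0): Delta=0.0000 Bond=53.2793
(2,1): Delta=0.0000 Bond=53.2793
(2,2): Delta=-0.3720 Bond=97.4373
(3,0): Delta=0.0000 Bond=72.9927
(3,1): Delta=0.0000 Bond=72.9927
(3,2): Delta=0.0000 Bond=72.9927
(3,3): Delta=-0.4071 Bond=145.0122
V0=14.2539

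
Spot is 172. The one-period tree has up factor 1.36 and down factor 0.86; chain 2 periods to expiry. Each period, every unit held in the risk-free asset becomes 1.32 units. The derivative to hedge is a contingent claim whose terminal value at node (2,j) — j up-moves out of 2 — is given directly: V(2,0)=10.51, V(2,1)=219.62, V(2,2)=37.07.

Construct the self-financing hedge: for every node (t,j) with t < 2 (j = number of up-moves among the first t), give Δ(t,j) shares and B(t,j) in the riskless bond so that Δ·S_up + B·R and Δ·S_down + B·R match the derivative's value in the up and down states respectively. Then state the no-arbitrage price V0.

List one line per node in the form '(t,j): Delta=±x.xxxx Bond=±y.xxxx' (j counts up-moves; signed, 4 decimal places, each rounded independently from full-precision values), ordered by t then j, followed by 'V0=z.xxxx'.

The replicating-portfolio and risk-neutral prices coincide; use p* = (1.32−0.86)/(1.36−0.86) = 0.9200 for the latter.
Terminal payoffs: V(2,0)=10.5100, V(2,1)=219.6200, V(2,2)=37.0700
  t=1,j=0: stock 147.9200 → up 201.1712 (V=219.6200), down 127.2112 (V=10.5100). Price 153.7055; hedge Δ=2.8273, bond B=-264.5145.
  t=1,j=1: stock 233.9200 → up 318.1312 (V=37.0700), down 201.1712 (V=219.6200). Price 39.1470; hedge Δ=-1.5608, bond B=404.2470.
  t=0,j=0: stock 172.0000 → up 233.9200 (V=39.1470), down 147.9200 (V=153.7055). Price 36.5997; hedge Δ=-1.3321, bond B=265.7167.
Self-financing check: at every node Δ·S+B equals the discounted successor values.

(0,0): Delta=-1.3321 Bond=265.7167
(1,0): Delta=2.8273 Bond=-264.5145
(1,1): Delta=-1.5608 Bond=404.2470
V0=36.5997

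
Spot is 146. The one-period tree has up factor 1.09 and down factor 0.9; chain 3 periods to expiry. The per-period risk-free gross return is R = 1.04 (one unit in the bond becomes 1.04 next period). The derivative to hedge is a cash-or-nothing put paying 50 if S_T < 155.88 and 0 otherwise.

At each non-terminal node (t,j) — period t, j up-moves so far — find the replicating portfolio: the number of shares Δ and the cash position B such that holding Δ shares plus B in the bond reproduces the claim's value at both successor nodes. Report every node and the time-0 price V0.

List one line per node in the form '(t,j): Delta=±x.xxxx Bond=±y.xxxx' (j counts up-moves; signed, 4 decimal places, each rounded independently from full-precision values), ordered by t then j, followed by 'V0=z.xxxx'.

The replicating-portfolio and risk-neutral prices coincide; use p* = (1.04−0.9)/(1.09−0.9) = 0.7368 for the latter.
At expiry t=3: V(3,0)=50.0000, V(3,1)=50.0000, V(3,2)=0.0000, V(3,3)=0.0000
  t=2,j=0: stock 118.2600 → up 128.9034 (V=50.0000), down 106.4340 (V=50.0000). Price 48.0769; hedge Δ=0.0000, bond B=48.0769.
  t=2,j=1: stock 143.2260 → up 156.1163 (V=0.0000), down 128.9034 (V=50.0000). Price 12.6518; hedge Δ=-1.8374, bond B=275.8097.
  t=2,j=2: stock 173.4626 → up 189.0742 (V=0.0000), down 156.1163 (V=0.0000). Price 0.0000; hedge Δ=0.0000, bond B=0.0000.
  t=1,j=0: stock 131.4000 → up 143.2260 (V=12.6518), down 118.2600 (V=48.0769). Price 21.1291; hedge Δ=-1.4189, bond B=207.5770.
  t=1,j=1: stock 159.1400 → up 173.4626 (V=0.0000), down 143.2260 (V=12.6518). Price 3.2014; hedge Δ=-0.4184, bond B=69.7899.
  t=0,j=0: stock 146.0000 → up 159.1400 (V=3.2014), down 131.4000 (V=21.1291). Price 7.6146; hedge Δ=-0.6463, bond B=101.9708.
The time-0 hedge costs 7.6146, which is the no-arbitrage price.

(0,0): Delta=-0.6463 Bond=101.9708
(1,0): Delta=-1.4189 Bond=207.5770
(1,1): Delta=-0.4184 Bond=69.7899
(2,0): Delta=0.0000 Bond=48.0769
(2,1): Delta=-1.8374 Bond=275.8097
(2,2): Delta=0.0000 Bond=0.0000
V0=7.6146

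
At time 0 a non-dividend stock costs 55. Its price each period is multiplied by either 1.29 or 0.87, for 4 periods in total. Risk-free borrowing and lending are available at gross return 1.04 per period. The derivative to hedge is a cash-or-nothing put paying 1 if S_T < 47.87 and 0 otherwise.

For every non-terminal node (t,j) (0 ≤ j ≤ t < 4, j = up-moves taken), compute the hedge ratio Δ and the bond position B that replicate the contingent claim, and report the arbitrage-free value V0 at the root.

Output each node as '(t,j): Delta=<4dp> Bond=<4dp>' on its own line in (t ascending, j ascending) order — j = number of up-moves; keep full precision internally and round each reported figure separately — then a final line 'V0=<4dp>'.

(0,0): Delta=-0.0166 Bond=1.3098
(1,0): Delta=-0.0222 Bond=1.6307
(1,1): Delta=-0.0110 Bond=0.9674
(2,0): Delta=-0.0223 Bond=1.6997
(2,1): Delta=-0.0221 Bond=1.6903
(2,2): Delta=0.0000 Bond=0.0000
(3,0): Delta=0.0000 Bond=0.9615
(3,1): Delta=-0.0443 Bond=2.9533
(3,2): Delta=0.0000 Bond=0.0000
(3,3): Delta=0.0000 Bond=0.0000
V0=0.3992

Risk-neutral probability p* = (R−d)/(u−d) = (1.04−0.87)/(1.29−0.87) = 0.4048.
At expiry t=4: V(4,0)=1.0000, V(4,1)=1.0000, V(4,2)=0.0000, V(4,3)=0.0000, V(4,4)=0.0000
Node (3,0) S=36.2177: V=(p*·1.0000+(1−p*)·1.0000)/1.04=0.9615; Δ=(1.0000−1.0000)/(46.7208−31.5094)=0.0000; B=V−Δ·S=0.9615
Node (3,1) S=53.7021: V=(p*·0.0000+(1−p*)·1.0000)/1.04=0.5723; Δ=(0.0000−1.0000)/(69.2757−46.7208)=-0.0443; B=V−Δ·S=2.9533
Node (3,2) S=79.6272: V=(p*·0.0000+(1−p*)·0.0000)/1.04=0.0000; Δ=(0.0000−0.0000)/(102.7191−69.2757)=0.0000; B=V−Δ·S=0.0000
Node (3,3) S=118.0679: V=(p*·0.0000+(1−p*)·0.0000)/1.04=0.0000; Δ=(0.0000−0.0000)/(152.3076−102.7191)=0.0000; B=V−Δ·S=0.0000
Node (2,0) S=41.6295: V=(p*·0.5723+(1−p*)·0.9615)/1.04=0.7731; Δ=(0.5723−0.9615)/(53.7021−36.2177)=-0.0223; B=V−Δ·S=1.6997
Node (2,1) S=61.7265: V=(p*·0.0000+(1−p*)·0.5723)/1.04=0.3276; Δ=(0.0000−0.5723)/(79.6272−53.7021)=-0.0221; B=V−Δ·S=1.6903
Node (2,2) S=91.5255: V=(p*·0.0000+(1−p*)·0.0000)/1.04=0.0000; Δ=(0.0000−0.0000)/(118.0679−79.6272)=0.0000; B=V−Δ·S=0.0000
Node (1,0) S=47.8500: V=(p*·0.3276+(1−p*)·0.7731)/1.04=0.5700; Δ=(0.3276−0.7731)/(61.7265−41.6295)=-0.0222; B=V−Δ·S=1.6307
Node (1,1) S=70.9500: V=(p*·0.0000+(1−p*)·0.3276)/1.04=0.1875; Δ=(0.0000−0.3276)/(91.5255−61.7265)=-0.0110; B=V−Δ·S=0.9674
Node (0,0) S=55.0000: V=(p*·0.1875+(1−p*)·0.5700)/1.04=0.3992; Δ=(0.1875−0.5700)/(70.9500−47.8500)=-0.0166; B=V−Δ·S=1.3098
Each (Δ,B) replicates both successor values, so the strategy is self-financing and V0 is arbitrage-free.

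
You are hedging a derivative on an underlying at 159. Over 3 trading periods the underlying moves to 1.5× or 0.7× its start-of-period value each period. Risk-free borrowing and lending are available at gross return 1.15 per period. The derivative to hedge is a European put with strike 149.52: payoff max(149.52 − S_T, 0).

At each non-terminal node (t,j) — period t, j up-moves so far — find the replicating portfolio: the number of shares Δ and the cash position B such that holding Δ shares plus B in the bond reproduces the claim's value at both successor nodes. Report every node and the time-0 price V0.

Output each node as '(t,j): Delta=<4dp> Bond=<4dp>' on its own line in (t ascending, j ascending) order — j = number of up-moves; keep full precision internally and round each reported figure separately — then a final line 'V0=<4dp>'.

Under the risk-neutral measure, an up-move has probability p* = (R−d)/(u−d) = 0.5625 and values discount at R = 1.15.
Terminal values V(3,·): V(3,0)=94.9830, V(3,1)=32.6550, V(3,2)=0.0000, V(3,3)=0.0000
  t=2,j=0: stock 77.9100 → up 116.8650 (V=32.6550), down 54.5370 (V=94.9830). Price 52.1074; hedge Δ=-1.0000, bond B=130.0174.
  t=2,j=1: stock 166.9500 → up 250.4250 (V=0.0000), down 116.8650 (V=32.6550). Price 12.4231; hedge Δ=-0.2445, bond B=53.2418.
  t=2,j=2: stock 357.7500 → up 536.6250 (V=0.0000), down 250.4250 (V=0.0000). Price 0.0000; hedge Δ=0.0000, bond B=0.0000.
  t=1,j=0: stock 111.3000 → up 166.9500 (V=12.4231), down 77.9100 (V=52.1074). Price 25.9000; hedge Δ=-0.4457, bond B=75.5053.
  t=1,j=1: stock 238.5000 → up 357.7500 (V=0.0000), down 166.9500 (V=12.4231). Price 4.7262; hedge Δ=-0.0651, bond B=20.2551.
  t=0,j=0: stock 159.0000 → up 238.5000 (V=4.7262), down 111.3000 (V=25.9000). Price 12.1650; hedge Δ=-0.1665, bond B=38.6322.
The time-0 hedge costs 12.1650, which is the no-arbitrage price.

(0,0): Delta=-0.1665 Bond=38.6322
(1,0): Delta=-0.4457 Bond=75.5053
(1,1): Delta=-0.0651 Bond=20.2551
(2,0): Delta=-1.0000 Bond=130.0174
(2,1): Delta=-0.2445 Bond=53.2418
(2,2): Delta=0.0000 Bond=0.0000
V0=12.1650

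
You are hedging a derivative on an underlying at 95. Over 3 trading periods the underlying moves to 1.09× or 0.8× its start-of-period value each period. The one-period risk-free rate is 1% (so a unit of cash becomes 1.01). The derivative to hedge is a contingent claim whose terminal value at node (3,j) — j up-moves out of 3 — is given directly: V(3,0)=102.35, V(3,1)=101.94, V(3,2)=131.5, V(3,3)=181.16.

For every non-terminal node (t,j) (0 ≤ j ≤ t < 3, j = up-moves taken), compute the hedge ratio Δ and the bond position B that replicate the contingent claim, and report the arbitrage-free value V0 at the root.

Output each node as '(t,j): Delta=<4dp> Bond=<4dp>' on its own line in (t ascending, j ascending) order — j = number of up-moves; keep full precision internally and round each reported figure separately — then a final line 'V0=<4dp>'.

Risk-neutral probability p* = (R−d)/(u−d) = (1.01−0.8)/(1.09−0.8) = 0.7241.
Terminal values V(3,·): V(3,0)=102.3500, V(3,1)=101.9400, V(3,2)=131.5000, V(3,3)=181.1600
Node (2,0) S=60.8000: V=(p*·101.9400+(1−p*)·102.3500)/1.01=101.0427; Δ=(101.9400−102.3500)/(66.2720−48.6400)=-0.0233; B=V−Δ·S=102.4565
Node (2,1) S=82.8400: V=(p*·131.5000+(1−p*)·101.9400)/1.01=122.1243; Δ=(131.5000−101.9400)/(90.2956−66.2720)=1.2305; B=V−Δ·S=20.1932
Node (2,2) S=112.8695: V=(p*·181.1600+(1−p*)·131.5000)/1.01=165.8027; Δ=(181.1600−131.5000)/(123.0278−90.2956)=1.5172; B=V−Δ·S=-5.4387
Node (1,0) S=76.0000: V=(p*·122.1243+(1−p*)·101.0427)/1.01=115.1571; Δ=(122.1243−101.0427)/(82.8400−60.8000)=0.9565; B=V−Δ·S=42.4619
Node (1,1) S=103.5500: V=(p*·165.8027+(1−p*)·122.1243)/1.01=152.2311; Δ=(165.8027−122.1243)/(112.8695−82.8400)=1.4545; B=V−Δ·S=1.6160
Node (0,0) S=95.0000: V=(p*·152.2311+(1−p*)·115.1571)/1.01=140.5978; Δ=(152.2311−115.1571)/(103.5500−76.0000)=1.3457; B=V−Δ·S=12.7563
Self-financing check: at every node Δ·S+B equals the discounted successor values.

(0,0): Delta=1.3457 Bond=12.7563
(1,0): Delta=0.9565 Bond=42.4619
(1,1): Delta=1.4545 Bond=1.6160
(2,0): Delta=-0.0233 Bond=102.4565
(2,1): Delta=1.2305 Bond=20.1932
(2,2): Delta=1.5172 Bond=-5.4387
V0=140.5978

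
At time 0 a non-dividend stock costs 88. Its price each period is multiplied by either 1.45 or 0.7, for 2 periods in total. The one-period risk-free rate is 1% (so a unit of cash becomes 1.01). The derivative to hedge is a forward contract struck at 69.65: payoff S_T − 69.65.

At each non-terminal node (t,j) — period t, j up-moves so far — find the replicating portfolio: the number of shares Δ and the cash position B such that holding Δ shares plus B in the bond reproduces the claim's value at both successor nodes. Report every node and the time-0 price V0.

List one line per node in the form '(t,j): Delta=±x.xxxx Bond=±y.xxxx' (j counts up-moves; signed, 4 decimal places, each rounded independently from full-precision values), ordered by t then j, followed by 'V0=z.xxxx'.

(0,0): Delta=1.0000 Bond=-68.2776
(1,0): Delta=1.0000 Bond=-68.9604
(1,1): Delta=1.0000 Bond=-68.9604
V0=19.7224

Risk-neutral probability p* = (R−d)/(u−d) = (1.01−0.7)/(1.45−0.7) = 0.4133.
At expiry t=2: V(2,0)=-26.5300, V(2,1)=19.6700, V(2,2)=115.3700
(1,0): S=61.6000. Δ = (V_up−V_dn)/(S_up−S_dn) = (19.6700−-26.5300)/(89.3200−43.1200) = 1.0000. V = [p*·19.6700 + (1−p*)·-26.5300]/1.01 = -7.3604. B = V − Δ·S = -68.9604.
(1,1): S=127.6000. Δ = (V_up−V_dn)/(S_up−S_dn) = (115.3700−19.6700)/(185.0200−89.3200) = 1.0000. V = [p*·115.3700 + (1−p*)·19.6700]/1.01 = 58.6396. B = V − Δ·S = -68.9604.
(0,0): S=88.0000. Δ = (V_up−V_dn)/(S_up−S_dn) = (58.6396−-7.3604)/(127.6000−61.6000) = 1.0000. V = [p*·58.6396 + (1−p*)·-7.3604]/1.01 = 19.7224. B = V − Δ·S = -68.2776.
Self-financing check: at every node Δ·S+B equals the discounted successor values.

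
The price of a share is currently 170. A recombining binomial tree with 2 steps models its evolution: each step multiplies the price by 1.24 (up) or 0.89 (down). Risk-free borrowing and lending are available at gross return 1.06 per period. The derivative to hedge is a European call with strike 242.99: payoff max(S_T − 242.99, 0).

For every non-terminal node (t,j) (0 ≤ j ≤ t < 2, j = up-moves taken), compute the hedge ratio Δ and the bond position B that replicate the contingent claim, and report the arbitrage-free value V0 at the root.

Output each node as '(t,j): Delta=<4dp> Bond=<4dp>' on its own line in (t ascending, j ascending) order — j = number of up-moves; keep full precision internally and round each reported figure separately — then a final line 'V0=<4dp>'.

(0,0): Delta=0.1417 Bond=-20.2281
(1,0): Delta=0.0000 Bond=0.0000
(1,1): Delta=0.2494 Bond=-44.1450
V0=3.8638

Under the risk-neutral measure, an up-move has probability p* = (R−d)/(u−d) = 0.4857 and values discount at R = 1.06.
Terminal values V(2,·): V(2,0)=0.0000, V(2,1)=0.0000, V(2,2)=18.4020
Node (1,0) S=151.3000: V=(p*·0.0000+(1−p*)·0.0000)/1.06=0.0000; Δ=(0.0000−0.0000)/(187.6120−134.6570)=0.0000; B=V−Δ·S=0.0000
Node (1,1) S=210.8000: V=(p*·18.4020+(1−p*)·0.0000)/1.06=8.4322; Δ=(18.4020−0.0000)/(261.3920−187.6120)=0.2494; B=V−Δ·S=-44.1450
Node (0,0) S=170.0000: V=(p*·8.4322+(1−p*)·0.0000)/1.06=3.8638; Δ=(8.4322−0.0000)/(210.8000−151.3000)=0.1417; B=V−Δ·S=-20.2281
Check: Δ(0,0)·S0 + B(0,0) = 3.8638 = V0.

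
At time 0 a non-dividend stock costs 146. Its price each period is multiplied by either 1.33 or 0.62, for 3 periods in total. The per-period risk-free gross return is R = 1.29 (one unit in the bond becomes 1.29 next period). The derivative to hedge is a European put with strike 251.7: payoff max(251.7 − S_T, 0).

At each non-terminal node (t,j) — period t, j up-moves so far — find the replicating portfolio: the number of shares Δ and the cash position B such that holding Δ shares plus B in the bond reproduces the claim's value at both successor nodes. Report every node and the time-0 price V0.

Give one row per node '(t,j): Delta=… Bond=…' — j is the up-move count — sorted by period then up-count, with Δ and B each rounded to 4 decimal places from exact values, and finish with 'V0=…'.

The replicating-portfolio and risk-neutral prices coincide; use p* = (1.29−0.62)/(1.33−0.62) = 0.9437 for the latter.
Terminal payoffs: V(3,0)=216.9041, V(3,1)=177.0572, V(3,2)=91.5792, V(3,3)=0.0000
Node (2,0) S=56.1224: V=(p*·177.0572+(1−p*)·216.9041)/1.29=138.9939; Δ=(177.0572−216.9041)/(74.6428−34.7959)=-1.0000; B=V−Δ·S=195.1163
Node (2,1) S=120.3916: V=(p*·91.5792+(1−p*)·177.0572)/1.29=74.7247; Δ=(91.5792−177.0572)/(160.1208−74.6428)=-1.0000; B=V−Δ·S=195.1163
Node (2,2) S=258.2594: V=(p*·0.0000+(1−p*)·91.5792)/1.29=3.9995; Δ=(0.0000−91.5792)/(343.4850−160.1208)=-0.4994; B=V−Δ·S=132.9843
Node (1,0) S=90.5200: V=(p*·74.7247+(1−p*)·138.9939)/1.29=60.7329; Δ=(74.7247−138.9939)/(120.3916−56.1224)=-1.0000; B=V−Δ·S=151.2529
Node (1,1) S=194.1800: V=(p*·3.9995+(1−p*)·74.7247)/1.29=6.1892; Δ=(3.9995−74.7247)/(258.2594−120.3916)=-0.5130; B=V−Δ·S=105.8021
Node (0,0) S=146.0000: V=(p*·6.1892+(1−p*)·60.7329)/1.29=7.1799; Δ=(6.1892−60.7329)/(194.1800−90.5200)=-0.5262; B=V−Δ·S=84.0021
The time-0 hedge costs 7.1799, which is the no-arbitrage price.

(0,0): Delta=-0.5262 Bond=84.0021
(1,0): Delta=-1.0000 Bond=151.2529
(1,1): Delta=-0.5130 Bond=105.8021
(2,0): Delta=-1.0000 Bond=195.1163
(2,1): Delta=-1.0000 Bond=195.1163
(2,2): Delta=-0.4994 Bond=132.9843
V0=7.1799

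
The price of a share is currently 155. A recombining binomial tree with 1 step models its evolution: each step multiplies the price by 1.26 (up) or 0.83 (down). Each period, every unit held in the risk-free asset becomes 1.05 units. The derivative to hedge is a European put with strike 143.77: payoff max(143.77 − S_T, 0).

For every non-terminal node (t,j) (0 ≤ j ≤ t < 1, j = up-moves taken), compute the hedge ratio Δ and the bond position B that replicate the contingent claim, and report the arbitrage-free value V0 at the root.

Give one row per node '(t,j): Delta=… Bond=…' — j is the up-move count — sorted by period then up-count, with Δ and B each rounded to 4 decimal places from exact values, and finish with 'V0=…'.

The replicating-portfolio and risk-neutral prices coincide; use p* = (1.05−0.83)/(1.26−0.83) = 0.5116 for the latter.
Terminal values V(1,·): V(1,0)=15.1200, V(1,1)=0.0000
Node (0,0) S=155.0000: V=(p*·0.0000+(1−p*)·15.1200)/1.05=7.0326; Δ=(0.0000−15.1200)/(195.3000−128.6500)=-0.2269; B=V−Δ·S=42.1953
Check: Δ(0,0)·S0 + B(0,0) = 7.0326 = V0.

(0,0): Delta=-0.2269 Bond=42.1953
V0=7.0326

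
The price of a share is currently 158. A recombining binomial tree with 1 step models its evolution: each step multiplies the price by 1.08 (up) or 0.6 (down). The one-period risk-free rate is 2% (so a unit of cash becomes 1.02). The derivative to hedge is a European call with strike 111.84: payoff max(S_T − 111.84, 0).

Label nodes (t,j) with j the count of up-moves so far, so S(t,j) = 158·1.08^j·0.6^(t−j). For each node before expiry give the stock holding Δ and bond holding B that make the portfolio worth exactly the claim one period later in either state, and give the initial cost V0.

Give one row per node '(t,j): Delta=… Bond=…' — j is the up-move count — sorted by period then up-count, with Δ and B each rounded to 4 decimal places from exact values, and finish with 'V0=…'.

No-arbitrage ⇒ martingale measure with p* = (R−d)/(u−d) = 0.8750.
Payoff layer (t=1): V(1,0)=0.0000, V(1,1)=58.8000
  t=0,j=0: stock 158.0000 → up 170.6400 (V=58.8000), down 94.8000 (V=0.0000). Price 50.4412; hedge Δ=0.7753, bond B=-72.0588.
Check: Δ(0,0)·S0 + B(0,0) = 50.4412 = V0.

(0,0): Delta=0.7753 Bond=-72.0588
V0=50.4412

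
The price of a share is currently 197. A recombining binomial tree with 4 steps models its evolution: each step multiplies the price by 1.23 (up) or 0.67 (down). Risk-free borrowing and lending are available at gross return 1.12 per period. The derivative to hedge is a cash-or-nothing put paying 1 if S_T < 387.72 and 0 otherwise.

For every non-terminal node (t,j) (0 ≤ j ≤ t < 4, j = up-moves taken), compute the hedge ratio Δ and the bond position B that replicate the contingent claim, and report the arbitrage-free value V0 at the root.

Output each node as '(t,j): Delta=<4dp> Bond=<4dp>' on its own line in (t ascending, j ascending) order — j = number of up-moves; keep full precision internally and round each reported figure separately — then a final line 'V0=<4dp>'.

No-arbitrage ⇒ martingale measure with p* = (R−d)/(u−d) = 0.8036.
Terminal values V(4,·): V(4,0)=1.0000, V(4,1)=1.0000, V(4,2)=1.0000, V(4,3)=1.0000, V(4,4)=0.0000
  t=3,j=0: stock 59.2503 → up 72.8779 (V=1.0000), down 39.6977 (V=1.0000). Price 0.8929; hedge Δ=0.0000, bond B=0.8929.
  t=3,j=1: stock 108.7730 → up 133.7907 (V=1.0000), down 72.8779 (V=1.0000). Price 0.8929; hedge Δ=0.0000, bond B=0.8929.
  t=3,j=2: stock 199.6877 → up 245.6158 (V=1.0000), down 133.7907 (V=1.0000). Price 0.8929; hedge Δ=0.0000, bond B=0.8929.
  t=3,j=3: stock 366.5908 → up 450.9067 (V=0.0000), down 245.6158 (V=1.0000). Price 0.1754; hedge Δ=-0.0049, bond B=1.9611.
  t=2,j=0: stock 88.4333 → up 108.7730 (V=0.8929), down 59.2503 (V=0.8929). Price 0.7972; hedge Δ=0.0000, bond B=0.7972.
  t=2,j=1: stock 162.3477 → up 199.6877 (V=0.8929), down 108.7730 (V=0.8929). Price 0.7972; hedge Δ=0.0000, bond B=0.7972.
  t=2,j=2: stock 298.0413 → up 366.5908 (V=0.1754), down 199.6877 (V=0.8929). Price 0.2824; hedge Δ=-0.0043, bond B=1.5636.
  t=1,j=0: stock 131.9900 → up 162.3477 (V=0.7972), down 88.4333 (V=0.7972). Price 0.7118; hedge Δ=0.0000, bond B=0.7118.
  t=1,j=1: stock 242.3100 → up 298.0413 (V=0.2824), down 162.3477 (V=0.7972). Price 0.3424; hedge Δ=-0.0038, bond B=1.2617.
  t=0,j=0: stock 197.0000 → up 242.3100 (V=0.3424), down 131.9900 (V=0.7118). Price 0.3705; hedge Δ=-0.0033, bond B=1.0301.
Self-financing check: at every node Δ·S+B equals the discounted successor values.

(0,0): Delta=-0.0033 Bond=1.0301
(1,0): Delta=0.0000 Bond=0.7118
(1,1): Delta=-0.0038 Bond=1.2617
(2,0): Delta=0.0000 Bond=0.7972
(2,1): Delta=0.0000 Bond=0.7972
(2,2): Delta=-0.0043 Bond=1.5636
(3,0): Delta=0.0000 Bond=0.8929
(3,1): Delta=0.0000 Bond=0.8929
(3,2): Delta=0.0000 Bond=0.8929
(3,3): Delta=-0.0049 Bond=1.9611
V0=0.3705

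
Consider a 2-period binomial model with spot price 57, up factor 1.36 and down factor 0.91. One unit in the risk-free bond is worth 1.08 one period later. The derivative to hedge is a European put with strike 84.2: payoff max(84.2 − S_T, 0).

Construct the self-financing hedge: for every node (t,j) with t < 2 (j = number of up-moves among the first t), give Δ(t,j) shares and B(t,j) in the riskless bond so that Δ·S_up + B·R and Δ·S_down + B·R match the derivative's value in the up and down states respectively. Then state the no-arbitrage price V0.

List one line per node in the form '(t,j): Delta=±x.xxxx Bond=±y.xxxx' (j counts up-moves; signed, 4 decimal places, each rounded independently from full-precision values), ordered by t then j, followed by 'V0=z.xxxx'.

Under the risk-neutral measure, an up-move has probability p* = (R−d)/(u−d) = 0.3778 and values discount at R = 1.08.
Payoff layer (t=2): V(2,0)=36.9983, V(2,1)=13.6568, V(2,2)=0.0000
Node (1,0) S=51.8700: V=(p*·13.6568+(1−p*)·36.9983)/1.08=26.0930; Δ=(13.6568−36.9983)/(70.5432−47.2017)=-1.0000; B=V−Δ·S=77.9630
Node (1,1) S=77.5200: V=(p*·0.0000+(1−p*)·13.6568)/1.08=7.8681; Δ=(0.0000−13.6568)/(105.4272−70.5432)=-0.3915; B=V−Δ·S=38.2166
Node (0,0) S=57.0000: V=(p*·7.8681+(1−p*)·26.0930)/1.08=17.7852; Δ=(7.8681−26.0930)/(77.5200−51.8700)=-0.7105; B=V−Δ·S=58.2849
Check: Δ(0,0)·S0 + B(0,0) = 17.7852 = V0.

(0,0): Delta=-0.7105 Bond=58.2849
(1,0): Delta=-1.0000 Bond=77.9630
(1,1): Delta=-0.3915 Bond=38.2166
V0=17.7852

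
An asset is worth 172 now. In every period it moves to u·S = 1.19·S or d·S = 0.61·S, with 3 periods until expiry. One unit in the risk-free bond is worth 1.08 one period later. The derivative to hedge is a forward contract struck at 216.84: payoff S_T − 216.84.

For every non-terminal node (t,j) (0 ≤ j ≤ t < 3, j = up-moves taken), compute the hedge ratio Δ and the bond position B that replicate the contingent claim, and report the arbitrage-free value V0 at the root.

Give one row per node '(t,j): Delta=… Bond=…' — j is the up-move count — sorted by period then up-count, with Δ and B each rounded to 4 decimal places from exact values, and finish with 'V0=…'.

(0,0): Delta=1.0000 Bond=-172.1346
(1,0): Delta=1.0000 Bond=-185.9053
(1,1): Delta=1.0000 Bond=-185.9053
(2,0): Delta=1.0000 Bond=-200.7778
(2,1): Delta=1.0000 Bond=-200.7778
(2,2): Delta=1.0000 Bond=-200.7778
V0=-0.1346

No-arbitrage ⇒ martingale measure with p* = (R−d)/(u−d) = 0.8103.
Terminal payoffs: V(3,0)=-177.7993, V(3,1)=-140.6786, V(3,2)=-68.2628, V(3,3)=73.0073
  t=2,j=0: stock 64.0012 → up 76.1614 (V=-140.6786), down 39.0407 (V=-177.7993). Price -136.7766; hedge Δ=1.0000, bond B=-200.7778.
  t=2,j=1: stock 124.8548 → up 148.5772 (V=-68.2628), down 76.1614 (V=-140.6786). Price -75.9230; hedge Δ=1.0000, bond B=-200.7778.
  t=2,j=2: stock 243.5692 → up 289.8473 (V=73.0073), down 148.5772 (V=-68.2628). Price 42.7914; hedge Δ=1.0000, bond B=-200.7778.
  t=1,j=0: stock 104.9200 → up 124.8548 (V=-75.9230), down 64.0012 (V=-136.7766). Price -80.9853; hedge Δ=1.0000, bond B=-185.9053.
  t=1,j=1: stock 204.6800 → up 243.5692 (V=42.7914), down 124.8548 (V=-75.9230). Price 18.7747; hedge Δ=1.0000, bond B=-185.9053.
  t=0,j=0: stock 172.0000 → up 204.6800 (V=18.7747), down 104.9200 (V=-80.9853). Price -0.1346; hedge Δ=1.0000, bond B=-172.1346.
Check: Δ(0,0)·S0 + B(0,0) = -0.1346 = V0.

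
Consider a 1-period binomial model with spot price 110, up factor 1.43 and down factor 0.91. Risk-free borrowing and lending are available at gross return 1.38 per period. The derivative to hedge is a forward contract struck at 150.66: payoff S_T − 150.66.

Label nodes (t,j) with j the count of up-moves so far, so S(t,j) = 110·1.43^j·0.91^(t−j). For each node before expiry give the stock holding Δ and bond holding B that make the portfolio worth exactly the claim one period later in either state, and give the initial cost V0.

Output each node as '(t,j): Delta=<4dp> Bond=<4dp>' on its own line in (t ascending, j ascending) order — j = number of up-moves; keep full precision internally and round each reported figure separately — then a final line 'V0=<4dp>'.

(0,0): Delta=1.0000 Bond=-109.1739
V0=0.8261

No-arbitrage ⇒ martingale measure with p* = (R−d)/(u−d) = 0.9038.
Terminal payoffs: V(1,0)=-50.5600, V(1,1)=6.6400
  t=0,j=0: stock 110.0000 → up 157.3000 (V=6.6400), down 100.1000 (V=-50.5600). Price 0.8261; hedge Δ=1.0000, bond B=-109.1739.
Self-financing check: at every node Δ·S+B equals the discounted successor values.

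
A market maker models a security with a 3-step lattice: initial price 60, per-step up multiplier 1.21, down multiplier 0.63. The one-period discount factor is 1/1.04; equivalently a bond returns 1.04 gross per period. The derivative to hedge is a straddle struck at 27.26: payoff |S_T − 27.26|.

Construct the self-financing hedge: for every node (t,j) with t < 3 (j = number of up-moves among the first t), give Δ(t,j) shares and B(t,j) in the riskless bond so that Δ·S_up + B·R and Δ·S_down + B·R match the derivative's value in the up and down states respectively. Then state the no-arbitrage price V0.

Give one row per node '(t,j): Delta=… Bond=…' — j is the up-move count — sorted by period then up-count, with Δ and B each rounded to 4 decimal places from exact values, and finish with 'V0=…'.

No-arbitrage ⇒ martingale measure with p* = (R−d)/(u−d) = 0.7069.
Terminal payoffs: V(3,0)=12.2572, V(3,1)=1.5549, V(3,2)=28.0830, V(3,3)=79.0337
  t=2,j=0: stock 23.8140 → up 28.8149 (V=1.5549), down 15.0028 (V=12.2572). Price 4.5113; hedge Δ=-0.7748, bond B=22.9635.
  t=2,j=1: stock 45.7380 → up 55.3430 (V=28.0830), down 28.8149 (V=1.5549). Price 19.5265; hedge Δ=1.0000, bond B=-26.2115.
  t=2,j=2: stock 87.8460 → up 106.2937 (V=79.0337), down 55.3430 (V=28.0830). Price 61.6345; hedge Δ=1.0000, bond B=-26.2115.
  t=1,j=0: stock 37.8000 → up 45.7380 (V=19.5265), down 23.8140 (V=4.5113). Price 14.5437; hedge Δ=0.6849, bond B=-11.3444.
  t=1,j=1: stock 72.6000 → up 87.8460 (V=61.6345), down 45.7380 (V=19.5265). Price 47.3966; hedge Δ=1.0000, bond B=-25.2034.
  t=0,j=0: stock 60.0000 → up 72.6000 (V=47.3966), down 37.8000 (V=14.5437). Price 36.3147; hedge Δ=0.9440, bond B=-20.3282.
Each (Δ,B) replicates both successor values, so the strategy is self-financing and V0 is arbitrage-free.

(0,0): Delta=0.9440 Bond=-20.3282
(1,0): Delta=0.6849 Bond=-11.3444
(1,1): Delta=1.0000 Bond=-25.2034
(2,0): Delta=-0.7748 Bond=22.9635
(2,1): Delta=1.0000 Bond=-26.2115
(2,2): Delta=1.0000 Bond=-26.2115
V0=36.3147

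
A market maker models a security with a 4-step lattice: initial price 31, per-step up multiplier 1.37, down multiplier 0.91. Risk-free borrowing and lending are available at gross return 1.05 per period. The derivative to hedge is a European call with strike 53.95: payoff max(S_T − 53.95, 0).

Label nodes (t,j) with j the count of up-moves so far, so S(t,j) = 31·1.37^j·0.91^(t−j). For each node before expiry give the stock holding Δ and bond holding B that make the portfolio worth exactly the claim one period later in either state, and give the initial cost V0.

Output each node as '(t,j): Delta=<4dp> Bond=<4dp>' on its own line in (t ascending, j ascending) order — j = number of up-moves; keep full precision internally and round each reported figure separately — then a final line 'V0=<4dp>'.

Since d<R<u, set p* = (R−d)/(u−d) = 0.3043; price each node as the discounted p*-expectation of its children.
Terminal values V(4,·): V(4,0)=0.0000, V(4,1)=0.0000, V(4,2)=0.0000, V(4,3)=18.5879, V(4,4)=55.2554
  t=3,j=0: stock 23.3607 → up 32.0042 (V=0.0000), down 21.2582 (V=0.0000). Price 0.0000; hedge Δ=0.0000, bond B=0.0000.
  t=3,j=1: stock 35.1694 → up 48.1821 (V=0.0000), down 32.0042 (V=0.0000). Price 0.0000; hedge Δ=0.0000, bond B=0.0000.
  t=3,j=2: stock 52.9473 → up 72.5379 (V=18.5879), down 48.1821 (V=0.0000). Price 5.3878; hedge Δ=0.7632, bond B=-35.0206.
  t=3,j=3: stock 79.7119 → up 109.2054 (V=55.2554), down 72.5379 (V=18.5879). Price 28.3310; hedge Δ=1.0000, bond B=-51.3810.
  t=2,j=0: stock 25.6711 → up 35.1694 (V=0.0000), down 23.3607 (V=0.0000). Price 0.0000; hedge Δ=0.0000, bond B=0.0000.
  t=2,j=1: stock 38.6477 → up 52.9473 (V=5.3878), down 35.1694 (V=0.0000). Price 1.5617; hedge Δ=0.3031, bond B=-10.1509.
  t=2,j=2: stock 58.1839 → up 79.7119 (V=28.3310), down 52.9473 (V=5.3878). Price 11.7814; hedge Δ=0.8572, bond B=-38.0951.
  t=1,j=0: stock 28.2100 → up 38.6477 (V=1.5617), down 25.6711 (V=0.0000). Price 0.4527; hedge Δ=0.1203, bond B=-2.9423.
  t=1,j=1: stock 42.4700 → up 58.1839 (V=11.7814), down 38.6477 (V=1.5617). Price 4.4496; hedge Δ=0.5231, bond B=-17.7673.
  t=0,j=0: stock 31.0000 → up 42.4700 (V=4.4496), down 28.2100 (V=0.4527). Price 1.5896; hedge Δ=0.2803, bond B=-7.0993.
Self-financing check: at every node Δ·S+B equals the discounted successor values.

(0,0): Delta=0.2803 Bond=-7.0993
(1,0): Delta=0.1203 Bond=-2.9423
(1,1): Delta=0.5231 Bond=-17.7673
(2,0): Delta=0.0000 Bond=0.0000
(2,1): Delta=0.3031 Bond=-10.1509
(2,2): Delta=0.8572 Bond=-38.0951
(3,0): Delta=0.0000 Bond=0.0000
(3,1): Delta=0.0000 Bond=0.0000
(3,2): Delta=0.7632 Bond=-35.0206
(3,3): Delta=1.0000 Bond=-51.3810
V0=1.5896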